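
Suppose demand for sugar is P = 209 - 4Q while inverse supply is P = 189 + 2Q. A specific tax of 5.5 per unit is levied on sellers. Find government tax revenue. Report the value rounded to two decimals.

13.29

Pre-tax equilibrium: 209 - 4Q = 189 + 2Q gives Q* = 3.3333, P* = 195.6667.
With the tax, sellers need 5.5 more per unit: 209 - 4Q = 189 + 2Q + 5.5, so Q_t = 2.4167. Buyers pay P_b = 199.3333; sellers receive P_s = P_b - 5.5 = 193.8333.
Tax revenue = t x Q_t = 5.5 x 2.4167 = 13.2917.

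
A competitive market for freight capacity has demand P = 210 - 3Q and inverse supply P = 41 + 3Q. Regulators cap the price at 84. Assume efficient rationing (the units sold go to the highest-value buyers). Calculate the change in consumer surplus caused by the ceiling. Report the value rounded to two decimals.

307.79

Without the control, 210 - 3Q = 41 + 3Q so Q* = 28.1667 and P* = 125.5.
At P = 84, sellers supply (84 - 41)/3 = 14.3333 while buyers want more, so the quantity traded is 14.3333 at price 84.
CS goes from (1/2)(28.1667)(84.5) = 1190.0417 to 1497.8333 (computed as (210 - 84)(14.3333) - (1/2)(3)(14.3333)^2), a change of 307.7917.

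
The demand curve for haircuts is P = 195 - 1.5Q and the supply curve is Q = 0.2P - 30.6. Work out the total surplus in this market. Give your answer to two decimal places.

135.69

Rewriting supply in inverse form: P = 153 + 5Q.
Set 195 - 1.5Q = 153 + 5Q, which gives 42 = 6.5Q, so Q* = 6.4615 and P* = 195 - 1.5(6.4615) = 185.3077.
Total surplus is the full triangle between the curves from 0 to Q*: (1/2)(6.4615)(195 - 153) = 135.6923.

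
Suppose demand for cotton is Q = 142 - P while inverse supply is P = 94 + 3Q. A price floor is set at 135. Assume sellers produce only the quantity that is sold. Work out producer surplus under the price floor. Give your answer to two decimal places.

213.50

Rewriting demand in inverse form: P = 142 - Q.
Without the control, 142 - Q = 94 + 3Q so Q* = 12 and P* = 130.
At the floor price 135, quantity demanded is (142 - 135)/1 = 7; demand is the short side, so Q = 7 trades at P = 135.
The supply price at Q = 7 is 115. PS is the trapezoid between 135 and supply over [0, 7]: (1/2)[(135 - 94) + (135 - 115)](7) = 213.5.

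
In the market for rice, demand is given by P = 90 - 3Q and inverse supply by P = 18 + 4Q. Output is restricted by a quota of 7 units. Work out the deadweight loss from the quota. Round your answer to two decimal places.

Without the quota, 90 - 3Q = 18 + 4Q gives Q* = 10.2857.
At Q = 7 the demand price is 90 - 3(7) = 69 and the supply price is 18 + 4(7) = 46.
DWL = (1/2)(gap between curves at 7) x (Q* - 7) = (1/2)(23)(3.2857) = 37.7857.

37.79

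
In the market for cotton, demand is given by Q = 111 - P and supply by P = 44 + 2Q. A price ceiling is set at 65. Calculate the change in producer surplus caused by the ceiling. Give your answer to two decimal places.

Rewriting demand in inverse form: P = 111 - Q.
Free-market equilibrium: 111 - Q = 44 + 2Q gives Q* = 22.3333, P* = 88.6667.
At the ceiling price 65, quantity supplied is (65 - 44)/2 = 10.5; supply is the short side, so Q = 10.5 trades at P = 65.
PS goes from (1/2)(22.3333)(44.6667) = 498.7778 to 110.25 (computed as (65 - 44)(10.5) - (1/2)(2)(10.5)^2), a change of -388.5278.

-388.53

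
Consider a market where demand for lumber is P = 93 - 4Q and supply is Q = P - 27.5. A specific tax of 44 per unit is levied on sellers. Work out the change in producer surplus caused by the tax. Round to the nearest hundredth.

Rewriting supply in inverse form: P = 27.5 + Q.
Without the tax, 93 - 4Q = 27.5 + Q so Q* = 13.1 and P* = 40.6.
With the tax, sellers need 44 more per unit: 93 - 4Q = 27.5 + Q + 44, so Q_t = 4.3. Buyers pay P_b = 75.8; sellers receive P_s = P_b - 44 = 31.8.
PS falls from (1/2)(13.1)(13.1) = 85.805 to (1/2)(4.3)(4.3) = 9.245, a change of -76.56.

-76.56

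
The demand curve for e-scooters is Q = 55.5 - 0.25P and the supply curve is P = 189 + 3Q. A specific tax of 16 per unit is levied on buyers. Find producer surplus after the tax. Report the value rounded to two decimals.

8.85

Rewriting demand in inverse form: P = 222 - 4Q.
Pre-tax equilibrium: 222 - 4Q = 189 + 3Q gives Q* = 4.7143, P* = 203.1429.
A tax on buyers shifts demand down by 16: (222 - 16) - 4Q = 189 + 3Q, so Q_t = 2.4286. Buyers pay P_b = 212.2857; sellers receive P_s = P_b - 16 = 196.2857.
PS = (1/2)(Q_t)(P_s - 189) = (1/2)(2.4286)(7.2857) = 8.8469.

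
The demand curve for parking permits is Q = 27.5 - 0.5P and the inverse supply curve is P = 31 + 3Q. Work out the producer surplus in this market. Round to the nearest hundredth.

Rewriting demand in inverse form: P = 55 - 2Q.
Setting demand equal to supply, 24 = 5Q, so Q* = 4.8 and P* = 45.4.
Producer surplus is the triangle above supply below P*: (1/2)(4.8)(45.4 - 31) = (1/2)(4.8)(14.4) = 34.56.

34.56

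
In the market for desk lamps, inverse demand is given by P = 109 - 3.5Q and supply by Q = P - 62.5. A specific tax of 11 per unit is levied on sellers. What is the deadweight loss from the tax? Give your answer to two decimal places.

Rewriting supply in inverse form: P = 62.5 + Q.
Pre-tax equilibrium: 109 - 3.5Q = 62.5 + Q gives Q* = 10.3333, P* = 72.8333.
With the tax, sellers need 11 more per unit: 109 - 3.5Q = 62.5 + Q + 11, so Q_t = 7.8889. Buyers pay P_b = 81.3889; sellers receive P_s = P_b - 11 = 70.3889.
Deadweight loss is the triangle between the curves from Q_t to Q*: (1/2)(10.3333 - 7.8889)(11) = 13.4444.

13.44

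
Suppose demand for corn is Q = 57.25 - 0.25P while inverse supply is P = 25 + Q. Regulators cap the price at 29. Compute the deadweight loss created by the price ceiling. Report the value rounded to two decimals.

3385.60

Rewriting demand in inverse form: P = 229 - 4Q.
Without the control, 229 - 4Q = 25 + Q so Q* = 40.8 and P* = 65.8.
At P = 29, sellers supply (29 - 25)/1 = 4 while buyers want more, so the quantity traded is 4 at price 29.
At Q = 4 the demand price is 213 and the supply price is 29. Deadweight loss is the triangle between the curves from 4 to 40.8: (1/2)(213 - 29)(40.8 - 4) = 3385.6.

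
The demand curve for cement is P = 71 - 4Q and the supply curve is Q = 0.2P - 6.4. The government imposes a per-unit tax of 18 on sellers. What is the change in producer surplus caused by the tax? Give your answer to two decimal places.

-33.33

Rewriting supply in inverse form: P = 32 + 5Q.
Without the tax, 71 - 4Q = 32 + 5Q so Q* = 4.3333 and P* = 53.6667.
A tax on sellers shifts supply up by 18: 71 - 4Q = 32 + 5Q + 18, so Q_t = 2.3333. Buyers pay P_b = 61.6667; sellers receive P_s = P_b - 18 = 43.6667.
PS falls from (1/2)(4.3333)(21.6667) = 46.9444 to (1/2)(2.3333)(11.6667) = 13.6111, a change of -33.3333.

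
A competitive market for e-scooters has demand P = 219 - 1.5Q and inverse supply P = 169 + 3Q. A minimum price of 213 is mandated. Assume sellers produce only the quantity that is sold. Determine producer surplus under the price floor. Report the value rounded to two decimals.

Free-market equilibrium: 219 - 1.5Q = 169 + 3Q gives Q* = 11.1111, P* = 202.3333.
At the floor price 213, quantity demanded is (219 - 213)/1.5 = 4; demand is the short side, so Q = 4 trades at P = 213.
The supply price at Q = 4 is 181. PS is the trapezoid between 213 and supply over [0, 4]: (1/2)[(213 - 169) + (213 - 181)](4) = 152.

152.00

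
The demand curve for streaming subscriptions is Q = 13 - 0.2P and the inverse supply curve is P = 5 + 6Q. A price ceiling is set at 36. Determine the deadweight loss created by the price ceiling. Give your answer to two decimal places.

Rewriting demand in inverse form: P = 65 - 5Q.
Without the control, 65 - 5Q = 5 + 6Q so Q* = 5.4545 and P* = 37.7273.
At the ceiling price 36, quantity supplied is (36 - 5)/6 = 5.1667; supply is the short side, so Q = 5.1667 trades at P = 36.
The lost-trades triangle has base Q* - 5.1667 = 0.2879 and height equal to the gap between the curves at Q = 5.1667, which is 39.1667 - 36 = 3.1667. DWL = (1/2)(0.2879)(3.1667) = 0.4558.

0.46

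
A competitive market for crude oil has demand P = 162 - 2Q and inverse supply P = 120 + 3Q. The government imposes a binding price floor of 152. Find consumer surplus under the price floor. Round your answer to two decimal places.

Without the control, 162 - 2Q = 120 + 3Q so Q* = 8.4 and P* = 145.2.
At the floor price 152, quantity demanded is (162 - 152)/2 = 5; demand is the short side, so Q = 5 trades at P = 152.
CS is the triangle under demand above 152: (1/2)(5)(162 - 152) = 25.

25.00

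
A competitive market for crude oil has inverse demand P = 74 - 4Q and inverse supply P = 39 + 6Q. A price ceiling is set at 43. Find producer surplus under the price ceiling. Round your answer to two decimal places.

1.33

Without the control, 74 - 4Q = 39 + 6Q so Q* = 3.5 and P* = 60.
At P = 43, sellers supply (43 - 39)/6 = 0.6667 while buyers want more, so the quantity traded is 0.6667 at price 43.
PS is the triangle above supply below 43: (1/2)(0.6667)(43 - 39) = 1.3333.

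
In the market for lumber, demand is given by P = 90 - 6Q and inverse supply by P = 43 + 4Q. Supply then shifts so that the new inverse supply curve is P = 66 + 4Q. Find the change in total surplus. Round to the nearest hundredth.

-81.65

Initial equilibrium: Q_0 = 4.7, P_0 = 61.8; CS_0 = (1/2)(4.7)(28.2) = 66.27, PS_0 = (1/2)(4.7)(18.8) = 44.18.
New equilibrium: 90 - 6Q = 66 + 4Q gives Q_1 = 2.4, P_1 = 75.6; CS_1 = 17.28, PS_1 = 11.52.
Change in total surplus = (17.28 + 11.52) - (66.27 + 44.18) = -81.65.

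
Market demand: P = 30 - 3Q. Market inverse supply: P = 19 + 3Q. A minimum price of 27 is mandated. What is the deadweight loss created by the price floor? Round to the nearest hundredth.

2.08

Free-market equilibrium: 30 - 3Q = 19 + 3Q gives Q* = 1.8333, P* = 24.5.
At the floor price 27, quantity demanded is (30 - 27)/3 = 1; demand is the short side, so Q = 1 trades at P = 27.
The lost-trades triangle has base Q* - 1 = 0.8333 and height equal to the gap between the curves at Q = 1, which is 27 - 22 = 5. DWL = (1/2)(0.8333)(5) = 2.0833.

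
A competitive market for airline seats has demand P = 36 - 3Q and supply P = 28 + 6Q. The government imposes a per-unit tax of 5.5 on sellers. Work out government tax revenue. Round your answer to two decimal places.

Without the tax, 36 - 3Q = 28 + 6Q so Q* = 0.8889 and P* = 33.3333.
A tax on sellers shifts supply up by 5.5: 36 - 3Q = 28 + 6Q + 5.5, so Q_t = 0.2778. Buyers pay P_b = 35.1667; sellers receive P_s = P_b - 5.5 = 29.6667.
Tax revenue = t x Q_t = 5.5 x 0.2778 = 1.5278.

1.53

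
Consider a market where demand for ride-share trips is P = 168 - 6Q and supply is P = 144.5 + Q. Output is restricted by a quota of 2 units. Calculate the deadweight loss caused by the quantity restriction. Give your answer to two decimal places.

6.45

Without the quota, 168 - 6Q = 144.5 + Q gives Q* = 3.3571.
At Q = 2 the demand price is 168 - 6(2) = 156 and the supply price is 144.5 + (2) = 146.5.
DWL = (1/2)(gap between curves at 2) x (Q* - 2) = (1/2)(9.5)(1.3571) = 6.4464.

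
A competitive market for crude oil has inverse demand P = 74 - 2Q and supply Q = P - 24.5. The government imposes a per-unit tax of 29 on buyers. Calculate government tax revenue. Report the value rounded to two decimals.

198.17

Rewriting supply in inverse form: P = 24.5 + Q.
Pre-tax equilibrium: 74 - 2Q = 24.5 + Q gives Q* = 16.5, P* = 41.
A tax on buyers shifts demand down by 29: (74 - 29) - 2Q = 24.5 + Q, so Q_t = 6.8333. Buyers pay P_b = 60.3333; sellers receive P_s = P_b - 29 = 31.3333.
Tax revenue = t x Q_t = 29 x 6.8333 = 198.1667.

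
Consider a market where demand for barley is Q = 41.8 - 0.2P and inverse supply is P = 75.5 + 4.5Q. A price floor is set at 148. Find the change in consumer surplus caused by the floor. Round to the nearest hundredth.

-121.59

Rewriting demand in inverse form: P = 209 - 5Q.
Free-market equilibrium: 209 - 5Q = 75.5 + 4.5Q gives Q* = 14.0526, P* = 138.7368.
At P = 148, buyers demand (209 - 148)/5 = 12.2 while sellers would supply more, so the quantity traded is 12.2 at price 148.
CS goes from (1/2)(14.0526)(70.2632) = 493.6911 to 372.1 (computed as (209 - 148)(12.2) - (1/2)(5)(12.2)^2), a change of -121.5911.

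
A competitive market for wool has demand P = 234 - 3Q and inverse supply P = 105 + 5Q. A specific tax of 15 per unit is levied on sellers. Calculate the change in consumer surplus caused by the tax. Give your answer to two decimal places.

Without the tax, 234 - 3Q = 105 + 5Q so Q* = 16.125 and P* = 185.625.
A tax on sellers shifts supply up by 15: 234 - 3Q = 105 + 5Q + 15, so Q_t = 14.25. Buyers pay P_b = 191.25; sellers receive P_s = P_b - 15 = 176.25.
Consumers lose the trapezoid between P* and P_b out to Q_t plus the triangle from Q_t to Q*: change in CS = 304.5938 - 390.0234 = -85.4297.

-85.43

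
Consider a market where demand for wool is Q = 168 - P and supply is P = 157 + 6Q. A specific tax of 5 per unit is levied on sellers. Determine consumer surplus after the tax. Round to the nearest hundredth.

0.37

Rewriting demand in inverse form: P = 168 - Q.
Pre-tax equilibrium: 168 - Q = 157 + 6Q gives Q* = 1.5714, P* = 166.4286.
With the tax, sellers need 5 more per unit: 168 - Q = 157 + 6Q + 5, so Q_t = 0.8571. Buyers pay P_b = 167.1429; sellers receive P_s = P_b - 5 = 162.1429.
Consumer surplus is the triangle under demand above P_b: (1/2)(0.8571)(168 - 167.1429) = 0.3673.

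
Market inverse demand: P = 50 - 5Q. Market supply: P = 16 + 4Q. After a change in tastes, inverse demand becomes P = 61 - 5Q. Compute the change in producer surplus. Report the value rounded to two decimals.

21.46

Initial equilibrium: Q_0 = 3.7778, P_0 = 31.1111; CS_0 = (1/2)(3.7778)(18.8889) = 35.679, PS_0 = (1/2)(3.7778)(15.1111) = 28.5432.
New equilibrium: 61 - 5Q = 16 + 4Q gives Q_1 = 5, P_1 = 36; CS_1 = 62.5, PS_1 = 50.
Change in producer surplus = 50 - 28.5432 = 21.4568.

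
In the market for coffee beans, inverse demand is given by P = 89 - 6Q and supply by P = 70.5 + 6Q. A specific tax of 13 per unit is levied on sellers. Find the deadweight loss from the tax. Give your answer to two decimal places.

7.04

Without the tax, 89 - 6Q = 70.5 + 6Q so Q* = 1.5417 and P* = 79.75.
A tax on sellers shifts supply up by 13: 89 - 6Q = 70.5 + 6Q + 13, so Q_t = 0.4583. Buyers pay P_b = 86.25; sellers receive P_s = P_b - 13 = 73.25.
The welfare triangle lost has base Q* - Q_t = 1.0833 and height t = 13, so DWL = (1/2)(1.0833)(13) = 7.0417.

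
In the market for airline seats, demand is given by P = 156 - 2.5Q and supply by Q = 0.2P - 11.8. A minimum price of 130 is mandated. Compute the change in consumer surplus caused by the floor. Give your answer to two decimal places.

-73.89

Rewriting supply in inverse form: P = 59 + 5Q.
Without the control, 156 - 2.5Q = 59 + 5Q so Q* = 12.9333 and P* = 123.6667.
At the floor price 130, quantity demanded is (156 - 130)/2.5 = 10.4; demand is the short side, so Q = 10.4 trades at P = 130.
CS goes from (1/2)(12.9333)(32.3333) = 209.0889 to 135.2 (computed as (156 - 130)(10.4) - (1/2)(2.5)(10.4)^2), a change of -73.8889.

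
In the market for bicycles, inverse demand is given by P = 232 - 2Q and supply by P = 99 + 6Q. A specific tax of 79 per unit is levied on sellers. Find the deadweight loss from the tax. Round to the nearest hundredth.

Without the tax, 232 - 2Q = 99 + 6Q so Q* = 16.625 and P* = 198.75.
With the tax, sellers need 79 more per unit: 232 - 2Q = 99 + 6Q + 79, so Q_t = 6.75. Buyers pay P_b = 218.5; sellers receive P_s = P_b - 79 = 139.5.
Deadweight loss is the triangle between the curves from Q_t to Q*: (1/2)(16.625 - 6.75)(79) = 390.0625.

390.06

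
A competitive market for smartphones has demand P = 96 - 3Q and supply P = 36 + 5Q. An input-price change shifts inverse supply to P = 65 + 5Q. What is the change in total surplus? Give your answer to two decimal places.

-164.94

Initial equilibrium: Q_0 = 7.5, P_0 = 73.5; CS_0 = (1/2)(7.5)(22.5) = 84.375, PS_0 = (1/2)(7.5)(37.5) = 140.625.
New equilibrium: 96 - 3Q = 65 + 5Q gives Q_1 = 3.875, P_1 = 84.375; CS_1 = 22.5234, PS_1 = 37.5391.
Change in total surplus = (22.5234 + 37.5391) - (84.375 + 140.625) = -164.9375.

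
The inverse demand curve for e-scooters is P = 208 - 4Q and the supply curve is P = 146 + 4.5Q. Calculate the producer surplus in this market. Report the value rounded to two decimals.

Set 208 - 4Q = 146 + 4.5Q, which gives 62 = 8.5Q, so Q* = 7.2941 and P* = 208 - 4(7.2941) = 178.8235.
The supply curve's price intercept is 146, so PS = (1/2)(Q*)(P* - 146) = (1/2)(7.2941)(32.8235) = 119.7093.

119.71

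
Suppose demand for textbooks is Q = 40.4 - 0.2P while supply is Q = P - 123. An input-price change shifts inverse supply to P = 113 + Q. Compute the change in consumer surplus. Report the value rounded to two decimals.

Rewriting demand in inverse form: P = 202 - 5Q.
Rewriting supply in inverse form: P = 123 + Q.
Initial equilibrium: Q_0 = 13.1667, P_0 = 136.1667; CS_0 = (1/2)(13.1667)(65.8333) = 433.4028, PS_0 = (1/2)(13.1667)(13.1667) = 86.6806.
New equilibrium: 202 - 5Q = 113 + Q gives Q_1 = 14.8333, P_1 = 127.8333; CS_1 = 550.0694, PS_1 = 110.0139.
Change in consumer surplus = 550.0694 - 433.4028 = 116.6667.

116.67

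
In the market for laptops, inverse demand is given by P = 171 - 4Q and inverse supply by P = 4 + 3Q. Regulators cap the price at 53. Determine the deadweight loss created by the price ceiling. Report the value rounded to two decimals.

198.13

Without the control, 171 - 4Q = 4 + 3Q so Q* = 23.8571 and P* = 75.5714.
At the ceiling price 53, quantity supplied is (53 - 4)/3 = 16.3333; supply is the short side, so Q = 16.3333 trades at P = 53.
The lost-trades triangle has base Q* - 16.3333 = 7.5238 and height equal to the gap between the curves at Q = 16.3333, which is 105.6667 - 53 = 52.6667. DWL = (1/2)(7.5238)(52.6667) = 198.127.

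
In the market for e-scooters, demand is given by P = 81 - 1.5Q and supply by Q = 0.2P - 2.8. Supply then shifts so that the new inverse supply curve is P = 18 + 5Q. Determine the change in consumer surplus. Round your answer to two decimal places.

-9.23

Rewriting supply in inverse form: P = 14 + 5Q.
Initial equilibrium: Q_0 = 10.3077, P_0 = 65.5385; CS_0 = (1/2)(10.3077)(15.4615) = 79.6864, PS_0 = (1/2)(10.3077)(51.5385) = 265.6213.
New equilibrium: 81 - 1.5Q = 18 + 5Q gives Q_1 = 9.6923, P_1 = 66.4615; CS_1 = 70.4556, PS_1 = 234.8521.
Change in consumer surplus = 70.4556 - 79.6864 = -9.2308.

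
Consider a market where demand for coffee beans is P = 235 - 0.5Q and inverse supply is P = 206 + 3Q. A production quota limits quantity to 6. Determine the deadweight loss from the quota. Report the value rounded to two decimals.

Unrestricted equilibrium: Q* = (235 - 206)/(0.5 + 3) = 8.2857.
At Q = 6 the demand price is 235 - 0.5(6) = 232 and the supply price is 206 + 3(6) = 224.
DWL = (1/2)(gap between curves at 6) x (Q* - 6) = (1/2)(8)(2.2857) = 9.1429.

9.14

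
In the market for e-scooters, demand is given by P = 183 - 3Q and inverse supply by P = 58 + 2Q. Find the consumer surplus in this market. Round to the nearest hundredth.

937.50

Set 183 - 3Q = 58 + 2Q, which gives 125 = 5Q, so Q* = 25 and P* = 183 - 3(25) = 108.
The demand choke price is 183, so CS = (1/2)(Q*)(183 - P*) = (1/2)(25)(75) = 937.5.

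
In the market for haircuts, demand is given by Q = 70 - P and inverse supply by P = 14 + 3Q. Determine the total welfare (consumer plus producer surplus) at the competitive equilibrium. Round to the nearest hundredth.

Rewriting demand in inverse form: P = 70 - Q.
Setting demand equal to supply, 56 = 4Q, so Q* = 14 and P* = 56.
CS = (1/2)(14)(14) = 98 and PS = (1/2)(14)(42) = 294, so total surplus = 392.

392.00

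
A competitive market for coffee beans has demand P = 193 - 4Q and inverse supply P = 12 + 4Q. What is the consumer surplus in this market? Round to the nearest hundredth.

Equilibrium: 193 - 4Q = 12 + 4Q, so Q* = 22.625 and P* = 102.5.
Consumer surplus is the triangle under demand above P*: (1/2)(22.625)(193 - 102.5) = (1/2)(22.625)(90.5) = 1023.7812.

1023.78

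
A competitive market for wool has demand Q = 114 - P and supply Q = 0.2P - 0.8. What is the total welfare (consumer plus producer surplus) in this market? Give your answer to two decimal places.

1008.33

Rewriting demand in inverse form: P = 114 - Q.
Rewriting supply in inverse form: P = 4 + 5Q.
Equilibrium: 114 - Q = 4 + 5Q, so Q* = 18.3333 and P* = 95.6667.
Total surplus is the full triangle between the curves from 0 to Q*: (1/2)(18.3333)(114 - 4) = 1008.3333.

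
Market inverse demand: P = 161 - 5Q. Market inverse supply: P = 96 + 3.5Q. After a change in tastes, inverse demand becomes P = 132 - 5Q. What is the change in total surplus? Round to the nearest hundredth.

-172.29

Initial equilibrium: Q_0 = 7.6471, P_0 = 122.7647; CS_0 = (1/2)(7.6471)(38.2353) = 146.1938, PS_0 = (1/2)(7.6471)(26.7647) = 102.3356.
New equilibrium: 132 - 5Q = 96 + 3.5Q gives Q_1 = 4.2353, P_1 = 110.8235; CS_1 = 44.8443, PS_1 = 31.391.
Change in total surplus = (44.8443 + 31.391) - (146.1938 + 102.3356) = -172.2941.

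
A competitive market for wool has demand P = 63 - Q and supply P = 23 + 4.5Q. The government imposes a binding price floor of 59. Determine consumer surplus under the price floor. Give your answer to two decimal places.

Without the control, 63 - Q = 23 + 4.5Q so Q* = 7.2727 and P* = 55.7273.
At the floor price 59, quantity demanded is (63 - 59)/1 = 4; demand is the short side, so Q = 4 trades at P = 59.
CS is the triangle under demand above 59: (1/2)(4)(63 - 59) = 8.

8.00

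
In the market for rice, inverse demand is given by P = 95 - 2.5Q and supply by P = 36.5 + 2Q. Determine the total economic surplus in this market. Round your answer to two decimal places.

Setting demand equal to supply, 58.5 = 4.5Q, so Q* = 13 and P* = 62.5.
Total surplus is the full triangle between the curves from 0 to Q*: (1/2)(13)(95 - 36.5) = 380.25.

380.25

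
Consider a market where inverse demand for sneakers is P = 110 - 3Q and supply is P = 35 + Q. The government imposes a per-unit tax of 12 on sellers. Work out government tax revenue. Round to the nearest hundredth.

189.00

Pre-tax equilibrium: 110 - 3Q = 35 + Q gives Q* = 18.75, P* = 53.75.
A tax on sellers shifts supply up by 12: 110 - 3Q = 35 + Q + 12, so Q_t = 15.75. Buyers pay P_b = 62.75; sellers receive P_s = P_b - 12 = 50.75.
Tax revenue = t x Q_t = 12 x 15.75 = 189.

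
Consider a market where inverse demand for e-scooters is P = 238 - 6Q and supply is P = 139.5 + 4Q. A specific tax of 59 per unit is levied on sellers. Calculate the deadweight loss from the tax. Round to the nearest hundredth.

174.05

Pre-tax equilibrium: 238 - 6Q = 139.5 + 4Q gives Q* = 9.85, P* = 178.9.
With the tax, sellers need 59 more per unit: 238 - 6Q = 139.5 + 4Q + 59, so Q_t = 3.95. Buyers pay P_b = 214.3; sellers receive P_s = P_b - 59 = 155.3.
Deadweight loss is the triangle between the curves from Q_t to Q*: (1/2)(9.85 - 3.95)(59) = 174.05.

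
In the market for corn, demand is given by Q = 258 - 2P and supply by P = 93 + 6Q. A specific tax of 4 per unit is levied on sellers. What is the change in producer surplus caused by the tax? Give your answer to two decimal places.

Rewriting demand in inverse form: P = 129 - 0.5Q.
Without the tax, 129 - 0.5Q = 93 + 6Q so Q* = 5.5385 and P* = 126.2308.
With the tax, sellers need 4 more per unit: 129 - 0.5Q = 93 + 6Q + 4, so Q_t = 4.9231. Buyers pay P_b = 126.5385; sellers receive P_s = P_b - 4 = 122.5385.
Producers lose the trapezoid between P_s and P* out to Q_t plus the triangle from Q_t to Q*: change in PS = 72.7101 - 92.0237 = -19.3136.

-19.31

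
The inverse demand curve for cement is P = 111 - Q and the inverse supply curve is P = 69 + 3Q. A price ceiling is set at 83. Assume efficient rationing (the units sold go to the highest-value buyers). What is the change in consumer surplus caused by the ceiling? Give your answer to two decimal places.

Without the control, 111 - Q = 69 + 3Q so Q* = 10.5 and P* = 100.5.
At the ceiling price 83, quantity supplied is (83 - 69)/3 = 4.6667; supply is the short side, so Q = 4.6667 trades at P = 83.
CS goes from (1/2)(10.5)(10.5) = 55.125 to 119.7778 (computed as (111 - 83)(4.6667) - (1/2)(1)(4.6667)^2), a change of 64.6528.

64.65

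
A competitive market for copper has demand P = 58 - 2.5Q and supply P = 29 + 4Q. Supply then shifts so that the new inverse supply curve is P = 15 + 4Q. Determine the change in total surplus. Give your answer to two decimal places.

77.54

Initial equilibrium: Q_0 = 4.4615, P_0 = 46.8462; CS_0 = (1/2)(4.4615)(11.1538) = 24.8817, PS_0 = (1/2)(4.4615)(17.8462) = 39.8107.
New equilibrium: 58 - 2.5Q = 15 + 4Q gives Q_1 = 6.6154, P_1 = 41.4615; CS_1 = 54.7041, PS_1 = 87.5266.
Change in total surplus = (54.7041 + 87.5266) - (24.8817 + 39.8107) = 77.5385.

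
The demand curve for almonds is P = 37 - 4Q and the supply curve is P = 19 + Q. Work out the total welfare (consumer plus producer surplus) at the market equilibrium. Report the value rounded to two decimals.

32.40

Equilibrium: 37 - 4Q = 19 + Q, so Q* = 3.6 and P* = 22.6.
Total surplus is the full triangle between the curves from 0 to Q*: (1/2)(3.6)(37 - 19) = 32.4.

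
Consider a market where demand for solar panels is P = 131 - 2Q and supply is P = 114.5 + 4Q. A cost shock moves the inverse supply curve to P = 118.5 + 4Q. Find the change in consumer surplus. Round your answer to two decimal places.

-3.22

Initial equilibrium: Q_0 = 2.75, P_0 = 125.5; CS_0 = (1/2)(2.75)(5.5) = 7.5625, PS_0 = (1/2)(2.75)(11) = 15.125.
New equilibrium: 131 - 2Q = 118.5 + 4Q gives Q_1 = 2.0833, P_1 = 126.8333; CS_1 = 4.3403, PS_1 = 8.6806.
Change in consumer surplus = 4.3403 - 7.5625 = -3.2222.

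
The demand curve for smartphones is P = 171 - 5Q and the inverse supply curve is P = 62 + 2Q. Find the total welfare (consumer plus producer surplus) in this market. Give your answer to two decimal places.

848.64

Set 171 - 5Q = 62 + 2Q, which gives 109 = 7Q, so Q* = 15.5714 and P* = 171 - 5(15.5714) = 93.1429.
CS = (1/2)(15.5714)(77.8571) = 606.1735 and PS = (1/2)(15.5714)(31.1429) = 242.4694, so total surplus = 848.6429.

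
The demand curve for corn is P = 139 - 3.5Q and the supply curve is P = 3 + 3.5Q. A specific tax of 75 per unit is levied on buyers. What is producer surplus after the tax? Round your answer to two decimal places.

Without the tax, 139 - 3.5Q = 3 + 3.5Q so Q* = 19.4286 and P* = 71.
With the tax, buyers' net willingness to pay falls by 75: (139 - 75) - 3.5Q = 3 + 3.5Q, so Q_t = 8.7143. Buyers pay P_b = 108.5; sellers receive P_s = P_b - 75 = 33.5.
PS = (1/2)(Q_t)(P_s - 3) = (1/2)(8.7143)(30.5) = 132.8929.

132.89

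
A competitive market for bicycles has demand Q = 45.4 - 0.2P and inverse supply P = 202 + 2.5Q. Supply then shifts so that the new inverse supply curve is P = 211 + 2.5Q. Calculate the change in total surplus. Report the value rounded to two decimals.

-24.60

Rewriting demand in inverse form: P = 227 - 5Q.
Initial equilibrium: Q_0 = 3.3333, P_0 = 210.3333; CS_0 = (1/2)(3.3333)(16.6667) = 27.7778, PS_0 = (1/2)(3.3333)(8.3333) = 13.8889.
New equilibrium: 227 - 5Q = 211 + 2.5Q gives Q_1 = 2.1333, P_1 = 216.3333; CS_1 = 11.3778, PS_1 = 5.6889.
Change in total surplus = (11.3778 + 5.6889) - (27.7778 + 13.8889) = -24.6.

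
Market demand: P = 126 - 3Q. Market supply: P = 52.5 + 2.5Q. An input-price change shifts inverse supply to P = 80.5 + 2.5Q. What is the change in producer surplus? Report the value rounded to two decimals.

-137.69

Initial equilibrium: Q_0 = 13.3636, P_0 = 85.9091; CS_0 = (1/2)(13.3636)(40.0909) = 267.8802, PS_0 = (1/2)(13.3636)(33.4091) = 223.2335.
New equilibrium: 126 - 3Q = 80.5 + 2.5Q gives Q_1 = 8.2727, P_1 = 101.1818; CS_1 = 102.657, PS_1 = 85.5475.
Change in producer surplus = 85.5475 - 223.2335 = -137.686.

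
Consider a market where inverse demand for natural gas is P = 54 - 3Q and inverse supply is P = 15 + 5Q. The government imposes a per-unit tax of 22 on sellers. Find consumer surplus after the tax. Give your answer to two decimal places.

6.77

Without the tax, 54 - 3Q = 15 + 5Q so Q* = 4.875 and P* = 39.375.
With the tax, sellers need 22 more per unit: 54 - 3Q = 15 + 5Q + 22, so Q_t = 2.125. Buyers pay P_b = 47.625; sellers receive P_s = P_b - 22 = 25.625.
CS = (1/2)(Q_t)(54 - P_b) = (1/2)(2.125)(6.375) = 6.7734.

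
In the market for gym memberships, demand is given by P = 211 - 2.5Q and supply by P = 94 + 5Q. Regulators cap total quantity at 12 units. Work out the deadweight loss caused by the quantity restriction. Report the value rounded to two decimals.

Without the quota, 211 - 2.5Q = 94 + 5Q gives Q* = 15.6.
At Q = 12 the demand price is 211 - 2.5(12) = 181 and the supply price is 94 + 5(12) = 154.
Deadweight loss is the triangle between the curves from 12 to 15.6: (1/2)(181 - 154)(15.6 - 12) = 48.6.

48.60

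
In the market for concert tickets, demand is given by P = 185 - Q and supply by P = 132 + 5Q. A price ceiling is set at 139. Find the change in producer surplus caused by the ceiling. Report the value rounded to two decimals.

-190.17

Free-market equilibrium: 185 - Q = 132 + 5Q gives Q* = 8.8333, P* = 176.1667.
At P = 139, sellers supply (139 - 132)/5 = 1.4 while buyers want more, so the quantity traded is 1.4 at price 139.
PS goes from (1/2)(8.8333)(44.1667) = 195.0694 to 4.9 (computed as (139 - 132)(1.4) - (1/2)(5)(1.4)^2), a change of -190.1694.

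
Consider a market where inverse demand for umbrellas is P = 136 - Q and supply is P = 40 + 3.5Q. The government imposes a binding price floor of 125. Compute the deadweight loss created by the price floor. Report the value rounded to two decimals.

Free-market equilibrium: 136 - Q = 40 + 3.5Q gives Q* = 21.3333, P* = 114.6667.
At the floor price 125, quantity demanded is (136 - 125)/1 = 11; demand is the short side, so Q = 11 trades at P = 125.
The lost-trades triangle has base Q* - 11 = 10.3333 and height equal to the gap between the curves at Q = 11, which is 125 - 78.5 = 46.5. DWL = (1/2)(10.3333)(46.5) = 240.25.

240.25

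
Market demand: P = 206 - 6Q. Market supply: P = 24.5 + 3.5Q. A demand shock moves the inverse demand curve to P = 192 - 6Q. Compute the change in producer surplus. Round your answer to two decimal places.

Initial equilibrium: Q_0 = 19.1053, P_0 = 91.3684; CS_0 = (1/2)(19.1053)(114.6316) = 1095.0332, PS_0 = (1/2)(19.1053)(66.8684) = 638.7694.
New equilibrium: 192 - 6Q = 24.5 + 3.5Q gives Q_1 = 17.6316, P_1 = 86.2105; CS_1 = 932.6177, PS_1 = 544.027.
Change in producer surplus = 544.027 - 638.7694 = -94.7424.

-94.74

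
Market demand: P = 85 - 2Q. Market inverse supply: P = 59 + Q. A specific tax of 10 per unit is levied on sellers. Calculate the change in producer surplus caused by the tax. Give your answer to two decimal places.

-23.33

Without the tax, 85 - 2Q = 59 + Q so Q* = 8.6667 and P* = 67.6667.
A tax on sellers shifts supply up by 10: 85 - 2Q = 59 + Q + 10, so Q_t = 5.3333. Buyers pay P_b = 74.3333; sellers receive P_s = P_b - 10 = 64.3333.
PS falls from (1/2)(8.6667)(8.6667) = 37.5556 to (1/2)(5.3333)(5.3333) = 14.2222, a change of -23.3333.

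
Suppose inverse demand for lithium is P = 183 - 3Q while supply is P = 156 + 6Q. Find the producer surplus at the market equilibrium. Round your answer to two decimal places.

27.00

Equilibrium: 183 - 3Q = 156 + 6Q, so Q* = 3 and P* = 174.
PS is the area between P* and the supply curve from 0 to Q*: (1/2)(3)(18) = 27.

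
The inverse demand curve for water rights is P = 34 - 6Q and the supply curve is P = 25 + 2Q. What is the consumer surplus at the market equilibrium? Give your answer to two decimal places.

3.80

Setting demand equal to supply, 9 = 8Q, so Q* = 1.125 and P* = 27.25.
The demand choke price is 34, so CS = (1/2)(Q*)(34 - P*) = (1/2)(1.125)(6.75) = 3.7969.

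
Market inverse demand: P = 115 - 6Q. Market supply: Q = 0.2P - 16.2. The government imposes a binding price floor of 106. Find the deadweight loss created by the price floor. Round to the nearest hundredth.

13.92

Rewriting supply in inverse form: P = 81 + 5Q.
Free-market equilibrium: 115 - 6Q = 81 + 5Q gives Q* = 3.0909, P* = 96.4545.
At P = 106, buyers demand (115 - 106)/6 = 1.5 while sellers would supply more, so the quantity traded is 1.5 at price 106.
At Q = 1.5 the demand price is 106 and the supply price is 88.5. Deadweight loss is the triangle between the curves from 1.5 to 3.0909: (1/2)(106 - 88.5)(3.0909 - 1.5) = 13.9205.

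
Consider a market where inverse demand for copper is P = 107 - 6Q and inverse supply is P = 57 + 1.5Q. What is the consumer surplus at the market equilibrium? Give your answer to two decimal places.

133.33

Set 107 - 6Q = 57 + 1.5Q, which gives 50 = 7.5Q, so Q* = 6.6667 and P* = 107 - 6(6.6667) = 67.
The demand choke price is 107, so CS = (1/2)(Q*)(107 - P*) = (1/2)(6.6667)(40) = 133.3333.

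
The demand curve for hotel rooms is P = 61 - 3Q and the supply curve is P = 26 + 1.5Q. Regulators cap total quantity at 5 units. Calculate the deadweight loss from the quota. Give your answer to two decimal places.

Without the quota, 61 - 3Q = 26 + 1.5Q gives Q* = 7.7778.
At Q = 5 the demand price is 61 - 3(5) = 46 and the supply price is 26 + 1.5(5) = 33.5.
Deadweight loss is the triangle between the curves from 5 to 7.7778: (1/2)(46 - 33.5)(7.7778 - 5) = 17.3611.

17.36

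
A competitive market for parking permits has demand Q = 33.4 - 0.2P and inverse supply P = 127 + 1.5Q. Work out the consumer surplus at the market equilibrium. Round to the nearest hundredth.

94.67

Rewriting demand in inverse form: P = 167 - 5Q.
Equilibrium: 167 - 5Q = 127 + 1.5Q, so Q* = 6.1538 and P* = 136.2308.
CS is the area between the demand curve and P* from 0 to Q*: (1/2)(6.1538)(30.7692) = 94.6746.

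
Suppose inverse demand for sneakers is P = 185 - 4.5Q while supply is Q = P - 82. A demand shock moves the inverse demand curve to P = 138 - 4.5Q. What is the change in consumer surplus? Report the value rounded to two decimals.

Rewriting supply in inverse form: P = 82 + Q.
Initial equilibrium: Q_0 = 18.7273, P_0 = 100.7273; CS_0 = (1/2)(18.7273)(84.2727) = 789.0992, PS_0 = (1/2)(18.7273)(18.7273) = 175.3554.
New equilibrium: 138 - 4.5Q = 82 + Q gives Q_1 = 10.1818, P_1 = 92.1818; CS_1 = 233.2562, PS_1 = 51.8347.
Change in consumer surplus = 233.2562 - 789.0992 = -555.843.

-555.84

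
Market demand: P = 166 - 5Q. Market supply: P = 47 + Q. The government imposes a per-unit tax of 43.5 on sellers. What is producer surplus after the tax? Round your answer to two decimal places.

Pre-tax equilibrium: 166 - 5Q = 47 + Q gives Q* = 19.8333, P* = 66.8333.
With the tax, sellers need 43.5 more per unit: 166 - 5Q = 47 + Q + 43.5, so Q_t = 12.5833. Buyers pay P_b = 103.0833; sellers receive P_s = P_b - 43.5 = 59.5833.
Producer surplus is the triangle above supply below P_s: (1/2)(12.5833)(59.5833 - 47) = 79.1701.

79.17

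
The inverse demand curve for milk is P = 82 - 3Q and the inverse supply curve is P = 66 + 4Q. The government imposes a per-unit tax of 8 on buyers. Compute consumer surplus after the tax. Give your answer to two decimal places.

1.96

Pre-tax equilibrium: 82 - 3Q = 66 + 4Q gives Q* = 2.2857, P* = 75.1429.
A tax on buyers shifts demand down by 8: (82 - 8) - 3Q = 66 + 4Q, so Q_t = 1.1429. Buyers pay P_b = 78.5714; sellers receive P_s = P_b - 8 = 70.5714.
Consumer surplus is the triangle under demand above P_b: (1/2)(1.1429)(82 - 78.5714) = 1.9592.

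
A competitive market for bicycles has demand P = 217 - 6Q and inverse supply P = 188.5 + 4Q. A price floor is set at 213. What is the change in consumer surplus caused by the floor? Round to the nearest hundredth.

Without the control, 217 - 6Q = 188.5 + 4Q so Q* = 2.85 and P* = 199.9.
At the floor price 213, quantity demanded is (217 - 213)/6 = 0.6667; demand is the short side, so Q = 0.6667 trades at P = 213.
CS goes from (1/2)(2.85)(17.1) = 24.3675 to 1.3333 (computed as (217 - 213)(0.6667) - (1/2)(6)(0.6667)^2), a change of -23.0342.

-23.03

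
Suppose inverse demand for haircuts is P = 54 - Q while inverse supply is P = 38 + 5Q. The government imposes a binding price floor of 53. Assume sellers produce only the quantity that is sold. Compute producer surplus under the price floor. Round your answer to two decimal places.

12.50

Without the control, 54 - Q = 38 + 5Q so Q* = 2.6667 and P* = 51.3333.
At the floor price 53, quantity demanded is (54 - 53)/1 = 1; demand is the short side, so Q = 1 trades at P = 53.
The supply price at Q = 1 is 43. PS is the trapezoid between 53 and supply over [0, 1]: (1/2)[(53 - 38) + (53 - 43)](1) = 12.5.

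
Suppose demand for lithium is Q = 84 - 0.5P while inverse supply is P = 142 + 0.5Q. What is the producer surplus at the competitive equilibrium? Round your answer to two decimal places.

27.04

Rewriting demand in inverse form: P = 168 - 2Q.
Set 168 - 2Q = 142 + 0.5Q, which gives 26 = 2.5Q, so Q* = 10.4 and P* = 168 - 2(10.4) = 147.2.
PS is the area between P* and the supply curve from 0 to Q*: (1/2)(10.4)(5.2) = 27.04.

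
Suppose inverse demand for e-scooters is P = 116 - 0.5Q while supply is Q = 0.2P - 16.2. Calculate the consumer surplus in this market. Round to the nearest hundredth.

10.12

Rewriting supply in inverse form: P = 81 + 5Q.
Setting demand equal to supply, 35 = 5.5Q, so Q* = 6.3636 and P* = 112.8182.
The demand choke price is 116, so CS = (1/2)(Q*)(116 - P*) = (1/2)(6.3636)(3.1818) = 10.124.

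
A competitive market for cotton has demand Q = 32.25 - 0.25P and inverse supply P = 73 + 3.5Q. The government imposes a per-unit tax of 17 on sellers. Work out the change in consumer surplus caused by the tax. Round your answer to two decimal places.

-57.42

Rewriting demand in inverse form: P = 129 - 4Q.
Without the tax, 129 - 4Q = 73 + 3.5Q so Q* = 7.4667 and P* = 99.1333.
A tax on sellers shifts supply up by 17: 129 - 4Q = 73 + 3.5Q + 17, so Q_t = 5.2. Buyers pay P_b = 108.2; sellers receive P_s = P_b - 17 = 91.2.
Consumers lose the trapezoid between P* and P_b out to Q_t plus the triangle from Q_t to Q*: change in CS = 54.08 - 111.5022 = -57.4222.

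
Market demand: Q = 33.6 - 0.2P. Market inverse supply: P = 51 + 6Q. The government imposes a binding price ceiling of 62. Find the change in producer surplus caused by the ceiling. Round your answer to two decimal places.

-329.31

Rewriting demand in inverse form: P = 168 - 5Q.
Without the control, 168 - 5Q = 51 + 6Q so Q* = 10.6364 and P* = 114.8182.
At P = 62, sellers supply (62 - 51)/6 = 1.8333 while buyers want more, so the quantity traded is 1.8333 at price 62.
PS goes from (1/2)(10.6364)(63.8182) = 339.3967 to 10.0833 (computed as (62 - 51)(1.8333) - (1/2)(6)(1.8333)^2), a change of -329.3134.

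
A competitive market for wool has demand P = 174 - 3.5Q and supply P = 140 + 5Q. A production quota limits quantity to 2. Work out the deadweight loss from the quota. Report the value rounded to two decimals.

17.00

Unrestricted equilibrium: Q* = (174 - 140)/(3.5 + 5) = 4.
At Q = 2 the demand price is 174 - 3.5(2) = 167 and the supply price is 140 + 5(2) = 150.
DWL = (1/2)(gap between curves at 2) x (Q* - 2) = (1/2)(17)(2) = 17.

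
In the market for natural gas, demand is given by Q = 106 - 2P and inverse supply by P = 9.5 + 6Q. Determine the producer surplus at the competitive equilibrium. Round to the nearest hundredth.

134.36

Rewriting demand in inverse form: P = 53 - 0.5Q.
Equilibrium: 53 - 0.5Q = 9.5 + 6Q, so Q* = 6.6923 and P* = 49.6538.
Producer surplus is the triangle above supply below P*: (1/2)(6.6923)(49.6538 - 9.5) = (1/2)(6.6923)(40.1538) = 134.3609.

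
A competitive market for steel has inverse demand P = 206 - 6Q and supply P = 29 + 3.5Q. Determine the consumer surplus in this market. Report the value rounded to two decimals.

Set 206 - 6Q = 29 + 3.5Q, which gives 177 = 9.5Q, so Q* = 18.6316 and P* = 206 - 6(18.6316) = 94.2105.
Consumer surplus is the triangle under demand above P*: (1/2)(18.6316)(206 - 94.2105) = (1/2)(18.6316)(111.7895) = 1041.4072.

1041.41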